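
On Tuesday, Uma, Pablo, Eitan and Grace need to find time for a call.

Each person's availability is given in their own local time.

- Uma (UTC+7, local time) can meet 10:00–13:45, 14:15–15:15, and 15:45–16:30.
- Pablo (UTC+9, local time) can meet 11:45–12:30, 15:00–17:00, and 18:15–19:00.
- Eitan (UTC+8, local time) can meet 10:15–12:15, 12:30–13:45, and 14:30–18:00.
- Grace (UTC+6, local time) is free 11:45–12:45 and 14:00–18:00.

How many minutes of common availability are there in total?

30 minutes

Uma → UTC: 03:00–06:45, 07:15–08:15, 08:45–09:30.
Pablo → UTC: 02:45–03:30, 06:00–08:00, 09:15–10:00.
Eitan → UTC: 02:15–04:15, 04:30–05:45, 06:30–10:00.
Grace → UTC: 05:45–06:45, 08:00–12:00.
Uma ∩ Pablo: 03:00–03:30, 06:00–06:45, 07:15–08:00, 09:15–09:30.
Uma ∩ Pablo ∩ Eitan: 03:00–03:30, 06:30–06:45, 07:15–08:00, 09:15–09:30.
Uma ∩ Pablo ∩ Eitan ∩ Grace: 06:30–06:45, 09:15–09:30.
Total common minutes: 15 + 15 = 30.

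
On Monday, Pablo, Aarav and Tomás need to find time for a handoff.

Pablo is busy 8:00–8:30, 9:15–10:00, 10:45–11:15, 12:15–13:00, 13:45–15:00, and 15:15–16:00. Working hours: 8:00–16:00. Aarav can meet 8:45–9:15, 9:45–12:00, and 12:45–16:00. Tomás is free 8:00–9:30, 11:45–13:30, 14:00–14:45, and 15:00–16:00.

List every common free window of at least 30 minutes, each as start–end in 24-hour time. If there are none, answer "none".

Pablo free within 08:00–16:00: 08:30–09:15, 10:00–10:45, 11:15–12:15, 13:00–13:45, 15:00–15:15.
Pablo ∩ Aarav: 08:45–09:15, 10:00–10:45, 11:15–12:00, 13:00–13:45, 15:00–15:15.
Pablo ∩ Aarav ∩ Tomás: 08:45–09:15, 11:45–12:00, 13:00–13:30, 15:00–15:15.
Windows ≥ 30 min: 08:45–09:15, 13:00–13:30.

08:45–09:15, 13:00–13:30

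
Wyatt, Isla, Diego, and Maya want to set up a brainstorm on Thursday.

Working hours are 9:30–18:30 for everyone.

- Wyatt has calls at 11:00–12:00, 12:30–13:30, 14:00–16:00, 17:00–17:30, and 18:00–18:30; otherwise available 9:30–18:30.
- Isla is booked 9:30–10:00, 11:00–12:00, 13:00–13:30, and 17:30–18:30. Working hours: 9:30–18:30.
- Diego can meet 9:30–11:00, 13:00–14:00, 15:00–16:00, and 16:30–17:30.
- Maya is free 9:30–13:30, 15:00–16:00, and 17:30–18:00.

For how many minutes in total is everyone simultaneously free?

Wyatt free within 09:30–18:30: 09:30–11:00, 12:00–12:30, 13:30–14:00, 16:00–17:00, 17:30–18:00.
Isla free within 09:30–18:30: 10:00–11:00, 12:00–13:00, 13:30–17:30.
Wyatt ∩ Isla: 10:00–11:00, 12:00–12:30, 13:30–14:00, 16:00–17:00.
Wyatt ∩ Isla ∩ Diego: 10:00–11:00, 13:30–14:00, 16:30–17:00.
Wyatt ∩ Isla ∩ Diego ∩ Maya: 10:00–11:00.
Total common minutes: 60.

60 minutes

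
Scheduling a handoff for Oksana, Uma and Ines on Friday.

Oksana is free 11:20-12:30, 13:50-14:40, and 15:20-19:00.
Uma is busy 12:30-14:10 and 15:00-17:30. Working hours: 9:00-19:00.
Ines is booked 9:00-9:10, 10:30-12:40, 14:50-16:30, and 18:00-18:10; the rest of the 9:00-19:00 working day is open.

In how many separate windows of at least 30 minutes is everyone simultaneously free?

3

Uma free within 09:00–19:00: 09:00–12:30, 14:10–15:00, 17:30–19:00.
Ines free within 09:00–19:00: 09:10–10:30, 12:40–14:50, 16:30–18:00, 18:10–19:00.
Oksana ∩ Uma: 11:20–12:30, 14:10–14:40, 17:30–19:00.
Oksana ∩ Uma ∩ Ines: 14:10–14:40, 17:30–18:00, 18:10–19:00.
Windows ≥ 30 min: 14:10–14:40, 17:30–18:00, 18:10–19:00.
That's 3 windows.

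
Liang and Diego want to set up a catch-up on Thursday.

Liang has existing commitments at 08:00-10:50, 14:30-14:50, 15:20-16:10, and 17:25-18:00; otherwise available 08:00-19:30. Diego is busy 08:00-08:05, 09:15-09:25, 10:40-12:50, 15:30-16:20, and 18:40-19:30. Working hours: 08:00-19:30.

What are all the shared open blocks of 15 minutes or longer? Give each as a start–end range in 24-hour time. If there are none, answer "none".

12:50–14:30, 14:50–15:20, 16:20–17:25, 18:00–18:40

Liang free within 08:00–19:30: 10:50–14:30, 14:50–15:20, 16:10–17:25, 18:00–19:30.
Diego free within 08:00–19:30: 08:05–09:15, 09:25–10:40, 12:50–15:30, 16:20–18:40.
Liang ∩ Diego: 12:50–14:30, 14:50–15:20, 16:20–17:25, 18:00–18:40.
Windows ≥ 15 min: 12:50–14:30, 14:50–15:20, 16:20–17:25, 18:00–18:40.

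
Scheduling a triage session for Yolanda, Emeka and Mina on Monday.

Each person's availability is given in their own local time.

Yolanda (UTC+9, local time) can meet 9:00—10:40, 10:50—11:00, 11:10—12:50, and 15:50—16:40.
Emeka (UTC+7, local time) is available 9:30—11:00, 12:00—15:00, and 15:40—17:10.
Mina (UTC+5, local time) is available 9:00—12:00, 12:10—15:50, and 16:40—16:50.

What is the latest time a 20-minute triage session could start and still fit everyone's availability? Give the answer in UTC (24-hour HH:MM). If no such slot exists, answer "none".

07:20

Yolanda → UTC: 00:00–01:40, 01:50–02:00, 02:10–03:50, 06:50–07:40.
Emeka → UTC: 02:30–04:00, 05:00–08:00, 08:40–10:10.
Mina → UTC: 04:00–07:00, 07:10–10:50, 11:40–11:50.
Yolanda ∩ Emeka: 02:30–03:50, 06:50–07:40.
Yolanda ∩ Emeka ∩ Mina: 06:50–07:00, 07:10–07:40.
Windows ≥ 20 min: 07:10–07:40.
Latest start in the last window 07:10–07:40 is 07:40 − 20 min = 07:20.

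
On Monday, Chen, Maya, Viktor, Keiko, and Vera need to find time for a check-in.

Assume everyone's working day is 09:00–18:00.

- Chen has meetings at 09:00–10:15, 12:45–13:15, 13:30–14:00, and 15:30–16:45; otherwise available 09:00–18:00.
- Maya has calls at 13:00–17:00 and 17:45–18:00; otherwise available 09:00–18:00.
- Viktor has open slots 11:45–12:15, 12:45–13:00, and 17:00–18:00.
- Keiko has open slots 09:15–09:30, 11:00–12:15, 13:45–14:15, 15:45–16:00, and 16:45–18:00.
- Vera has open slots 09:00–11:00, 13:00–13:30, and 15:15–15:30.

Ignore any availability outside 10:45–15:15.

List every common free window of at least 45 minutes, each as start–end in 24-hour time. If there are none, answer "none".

none

Chen free within 09:00–18:00: 10:15–12:45, 13:15–13:30, 14:00–15:30, 16:45–18:00.
Maya free within 09:00–18:00: 09:00–13:00, 17:00–17:45.
Chen ∩ Maya: 10:15–12:45, 17:00–17:45.
Chen ∩ Maya ∩ Viktor: 11:45–12:15, 17:00–17:45.
Chen ∩ Maya ∩ Viktor ∩ Keiko: 11:45–12:15, 17:00–17:45.
Chen ∩ Maya ∩ Viktor ∩ Keiko ∩ Vera: (none).
Restricted to 10:45–15:15: (none).
Windows ≥ 45 min: (none).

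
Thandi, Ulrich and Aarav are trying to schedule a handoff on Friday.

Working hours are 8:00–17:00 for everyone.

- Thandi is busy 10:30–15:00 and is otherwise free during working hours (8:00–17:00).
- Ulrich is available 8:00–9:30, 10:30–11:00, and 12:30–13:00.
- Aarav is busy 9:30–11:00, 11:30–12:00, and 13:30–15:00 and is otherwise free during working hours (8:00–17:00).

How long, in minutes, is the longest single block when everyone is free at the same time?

90 minutes

Thandi free within 08:00–17:00: 08:00–10:30, 15:00–17:00.
Aarav free within 08:00–17:00: 08:00–09:30, 11:00–11:30, 12:00–13:30, 15:00–17:00.
Thandi ∩ Ulrich: 08:00–09:30.
Thandi ∩ Ulrich ∩ Aarav: 08:00–09:30.
Single common window of 90 minutes.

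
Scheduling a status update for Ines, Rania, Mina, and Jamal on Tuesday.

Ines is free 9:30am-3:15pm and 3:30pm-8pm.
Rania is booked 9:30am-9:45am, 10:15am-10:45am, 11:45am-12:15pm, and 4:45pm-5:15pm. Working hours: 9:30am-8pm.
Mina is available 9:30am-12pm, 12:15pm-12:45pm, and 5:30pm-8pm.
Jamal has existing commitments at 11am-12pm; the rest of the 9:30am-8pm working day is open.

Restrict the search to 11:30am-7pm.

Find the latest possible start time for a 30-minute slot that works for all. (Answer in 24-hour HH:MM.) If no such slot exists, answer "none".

Rania free within 09:30–20:00: 09:45–10:15, 10:45–11:45, 12:15–16:45, 17:15–20:00.
Jamal free within 09:30–20:00: 09:30–11:00, 12:00–20:00.
Ines ∩ Rania: 09:45–10:15, 10:45–11:45, 12:15–15:15, 15:30–16:45, 17:15–20:00.
Ines ∩ Rania ∩ Mina: 09:45–10:15, 10:45–11:45, 12:15–12:45, 17:30–20:00.
Ines ∩ Rania ∩ Mina ∩ Jamal: 09:45–10:15, 10:45–11:00, 12:15–12:45, 17:30–20:00.
Restricted to 11:30–19:00: 12:15–12:45, 17:30–19:00.
Windows ≥ 30 min: 12:15–12:45, 17:30–19:00.
Latest start in the last window 17:30–19:00 is 19:00 − 30 min = 18:30.

18:30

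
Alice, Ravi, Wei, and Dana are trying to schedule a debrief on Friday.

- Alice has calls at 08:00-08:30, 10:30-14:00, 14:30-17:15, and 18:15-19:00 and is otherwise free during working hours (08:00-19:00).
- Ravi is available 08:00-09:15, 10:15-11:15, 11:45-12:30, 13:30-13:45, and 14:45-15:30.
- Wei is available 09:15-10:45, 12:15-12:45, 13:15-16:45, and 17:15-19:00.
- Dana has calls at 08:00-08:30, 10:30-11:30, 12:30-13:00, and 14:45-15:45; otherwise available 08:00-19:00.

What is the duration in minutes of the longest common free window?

15 minutes

Alice free within 08:00–19:00: 08:30–10:30, 14:00–14:30, 17:15–18:15.
Dana free within 08:00–19:00: 08:30–10:30, 11:30–12:30, 13:00–14:45, 15:45–19:00.
Alice ∩ Ravi: 08:30–09:15, 10:15–10:30.
Alice ∩ Ravi ∩ Wei: 10:15–10:30.
Alice ∩ Ravi ∩ Wei ∩ Dana: 10:15–10:30.
Single common window of 15 minutes.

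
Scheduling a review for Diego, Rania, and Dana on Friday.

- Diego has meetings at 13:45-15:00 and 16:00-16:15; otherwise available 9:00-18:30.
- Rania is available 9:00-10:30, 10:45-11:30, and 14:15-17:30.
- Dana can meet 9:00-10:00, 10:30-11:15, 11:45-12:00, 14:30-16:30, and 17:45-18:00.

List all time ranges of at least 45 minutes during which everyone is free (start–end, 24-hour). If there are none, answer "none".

Diego free within 09:00–18:30: 09:00–13:45, 15:00–16:00, 16:15–18:30.
Diego ∩ Rania: 09:00–10:30, 10:45–11:30, 15:00–16:00, 16:15–17:30.
Diego ∩ Rania ∩ Dana: 09:00–10:00, 10:45–11:15, 15:00–16:00, 16:15–16:30.
Windows ≥ 45 min: 09:00–10:00, 15:00–16:00.

09:00–10:00, 15:00–16:00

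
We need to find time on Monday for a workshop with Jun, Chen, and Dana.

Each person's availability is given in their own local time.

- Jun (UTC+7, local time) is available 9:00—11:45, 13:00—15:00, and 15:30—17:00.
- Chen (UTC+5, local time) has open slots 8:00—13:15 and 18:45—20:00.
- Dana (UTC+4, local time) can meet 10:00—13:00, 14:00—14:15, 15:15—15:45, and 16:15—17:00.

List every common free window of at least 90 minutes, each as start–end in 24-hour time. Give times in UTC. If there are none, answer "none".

06:00–08:00

Jun → UTC: 02:00–04:45, 06:00–08:00, 08:30–10:00.
Chen → UTC: 03:00–08:15, 13:45–15:00.
Dana → UTC: 06:00–09:00, 10:00–10:15, 11:15–11:45, 12:15–13:00.
Jun ∩ Chen: 03:00–04:45, 06:00–08:00.
Jun ∩ Chen ∩ Dana: 06:00–08:00.
Windows ≥ 90 min: 06:00–08:00.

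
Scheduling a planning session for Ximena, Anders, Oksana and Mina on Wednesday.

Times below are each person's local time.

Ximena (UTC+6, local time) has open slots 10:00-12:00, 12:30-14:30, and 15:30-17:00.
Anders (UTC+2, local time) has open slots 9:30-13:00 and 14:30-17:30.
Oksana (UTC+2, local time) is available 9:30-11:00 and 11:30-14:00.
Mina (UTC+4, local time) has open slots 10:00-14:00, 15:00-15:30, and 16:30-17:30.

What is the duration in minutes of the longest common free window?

Ximena → UTC: 04:00–06:00, 06:30–08:30, 09:30–11:00.
Anders → UTC: 07:30–11:00, 12:30–15:30.
Oksana → UTC: 07:30–09:00, 09:30–12:00.
Mina → UTC: 06:00–10:00, 11:00–11:30, 12:30–13:30.
Ximena ∩ Anders: 07:30–08:30, 09:30–11:00.
Ximena ∩ Anders ∩ Oksana: 07:30–08:30, 09:30–11:00.
Ximena ∩ Anders ∩ Oksana ∩ Mina: 07:30–08:30, 09:30–10:00.
Common window lengths: 60, 30 min; longest is 60.

60 minutes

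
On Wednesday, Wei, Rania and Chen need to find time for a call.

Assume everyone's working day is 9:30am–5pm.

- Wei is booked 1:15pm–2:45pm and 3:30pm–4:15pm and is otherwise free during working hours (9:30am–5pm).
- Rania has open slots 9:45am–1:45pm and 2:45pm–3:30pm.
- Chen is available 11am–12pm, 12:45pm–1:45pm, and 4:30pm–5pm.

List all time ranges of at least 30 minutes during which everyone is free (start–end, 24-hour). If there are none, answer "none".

Wei free within 09:30–17:00: 09:30–13:15, 14:45–15:30, 16:15–17:00.
Wei ∩ Rania: 09:45–13:15, 14:45–15:30.
Wei ∩ Rania ∩ Chen: 11:00–12:00, 12:45–13:15.
Windows ≥ 30 min: 11:00–12:00, 12:45–13:15.

11:00–12:00, 12:45–13:15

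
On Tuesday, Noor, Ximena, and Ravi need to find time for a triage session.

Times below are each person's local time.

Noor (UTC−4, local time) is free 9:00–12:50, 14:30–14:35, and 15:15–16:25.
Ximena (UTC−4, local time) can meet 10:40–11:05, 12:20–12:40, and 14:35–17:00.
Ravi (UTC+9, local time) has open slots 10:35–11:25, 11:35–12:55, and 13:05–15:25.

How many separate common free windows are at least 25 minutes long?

0

Noor → UTC: 13:00–16:50, 18:30–18:35, 19:15–20:25.
Ximena → UTC: 14:40–15:05, 16:20–16:40, 18:35–21:00.
Ravi → UTC: 01:35–02:25, 02:35–03:55, 04:05–06:25.
Noor ∩ Ximena: 14:40–15:05, 16:20–16:40, 19:15–20:25.
Noor ∩ Ximena ∩ Ravi: (none).
Windows ≥ 25 min: (none).
That's 0 windows.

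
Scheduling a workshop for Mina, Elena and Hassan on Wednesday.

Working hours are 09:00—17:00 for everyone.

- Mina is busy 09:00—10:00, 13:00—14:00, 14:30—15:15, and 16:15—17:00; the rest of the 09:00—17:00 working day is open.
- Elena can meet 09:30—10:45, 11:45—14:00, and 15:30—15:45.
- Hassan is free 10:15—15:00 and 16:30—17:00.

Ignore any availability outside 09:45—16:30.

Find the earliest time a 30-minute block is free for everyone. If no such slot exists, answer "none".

Mina free within 09:00–17:00: 10:00–13:00, 14:00–14:30, 15:15–16:15.
Mina ∩ Elena: 10:00–10:45, 11:45–13:00, 15:30–15:45.
Mina ∩ Elena ∩ Hassan: 10:15–10:45, 11:45–13:00.
Restricted to 09:45–16:30: 10:15–10:45, 11:45–13:00.
Windows ≥ 30 min: 10:15–10:45, 11:45–13:00.
Earliest such window starts at 10:15.

10:15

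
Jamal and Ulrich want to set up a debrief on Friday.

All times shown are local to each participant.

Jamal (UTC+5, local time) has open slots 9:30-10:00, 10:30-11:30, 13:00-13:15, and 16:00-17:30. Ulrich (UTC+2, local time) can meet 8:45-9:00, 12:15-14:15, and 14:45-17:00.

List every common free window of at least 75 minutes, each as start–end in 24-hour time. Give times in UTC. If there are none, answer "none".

Jamal → UTC: 04:30–05:00, 05:30–06:30, 08:00–08:15, 11:00–12:30.
Ulrich → UTC: 06:45–07:00, 10:15–12:15, 12:45–15:00.
Jamal ∩ Ulrich: 11:00–12:15.
Windows ≥ 75 min: 11:00–12:15.

11:00–12:15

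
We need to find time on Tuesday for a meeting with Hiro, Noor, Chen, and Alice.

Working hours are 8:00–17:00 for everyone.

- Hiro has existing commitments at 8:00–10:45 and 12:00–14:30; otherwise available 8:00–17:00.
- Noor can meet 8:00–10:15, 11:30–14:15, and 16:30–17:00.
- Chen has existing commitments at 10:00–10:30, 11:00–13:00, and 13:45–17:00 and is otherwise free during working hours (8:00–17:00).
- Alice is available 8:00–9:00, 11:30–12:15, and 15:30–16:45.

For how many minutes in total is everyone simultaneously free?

0 minutes

Hiro free within 08:00–17:00: 10:45–12:00, 14:30–17:00.
Chen free within 08:00–17:00: 08:00–10:00, 10:30–11:00, 13:00–13:45.
Hiro ∩ Noor: 11:30–12:00, 16:30–17:00.
Hiro ∩ Noor ∩ Chen: (none).
Hiro ∩ Noor ∩ Chen ∩ Alice: (none).
Total common minutes: 0.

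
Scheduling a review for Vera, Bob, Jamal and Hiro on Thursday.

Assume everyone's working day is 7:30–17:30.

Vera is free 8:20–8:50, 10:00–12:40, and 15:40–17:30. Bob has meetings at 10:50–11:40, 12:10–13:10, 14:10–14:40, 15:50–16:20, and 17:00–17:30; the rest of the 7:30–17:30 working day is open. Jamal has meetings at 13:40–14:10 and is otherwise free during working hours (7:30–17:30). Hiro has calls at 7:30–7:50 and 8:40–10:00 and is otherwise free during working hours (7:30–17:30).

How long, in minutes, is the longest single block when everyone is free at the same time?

Bob free within 07:30–17:30: 07:30–10:50, 11:40–12:10, 13:10–14:10, 14:40–15:50, 16:20–17:00.
Jamal free within 07:30–17:30: 07:30–13:40, 14:10–17:30.
Hiro free within 07:30–17:30: 07:50–08:40, 10:00–17:30.
Vera ∩ Bob: 08:20–08:50, 10:00–10:50, 11:40–12:10, 15:40–15:50, 16:20–17:00.
Vera ∩ Bob ∩ Jamal: 08:20–08:50, 10:00–10:50, 11:40–12:10, 15:40–15:50, 16:20–17:00.
Vera ∩ Bob ∩ Jamal ∩ Hiro: 08:20–08:40, 10:00–10:50, 11:40–12:10, 15:40–15:50, 16:20–17:00.
Common window lengths: 20, 50, 30, 10, 40 min; longest is 50.

50 minutes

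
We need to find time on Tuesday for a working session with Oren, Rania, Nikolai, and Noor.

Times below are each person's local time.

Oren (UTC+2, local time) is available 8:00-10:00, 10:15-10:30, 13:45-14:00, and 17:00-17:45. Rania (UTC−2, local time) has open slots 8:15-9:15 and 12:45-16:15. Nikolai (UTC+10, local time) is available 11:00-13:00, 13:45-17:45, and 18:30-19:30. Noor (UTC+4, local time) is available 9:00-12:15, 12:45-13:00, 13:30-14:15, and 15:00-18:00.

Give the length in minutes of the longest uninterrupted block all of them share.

Oren → UTC: 06:00–08:00, 08:15–08:30, 11:45–12:00, 15:00–15:45.
Rania → UTC: 10:15–11:15, 14:45–18:15.
Nikolai → UTC: 01:00–03:00, 03:45–07:45, 08:30–09:30.
Noor → UTC: 05:00–08:15, 08:45–09:00, 09:30–10:15, 11:00–14:00.
Oren ∩ Rania: 15:00–15:45.
Oren ∩ Rania ∩ Nikolai: (none).
Oren ∩ Rania ∩ Nikolai ∩ Noor: (none).
No common window.

0 minutes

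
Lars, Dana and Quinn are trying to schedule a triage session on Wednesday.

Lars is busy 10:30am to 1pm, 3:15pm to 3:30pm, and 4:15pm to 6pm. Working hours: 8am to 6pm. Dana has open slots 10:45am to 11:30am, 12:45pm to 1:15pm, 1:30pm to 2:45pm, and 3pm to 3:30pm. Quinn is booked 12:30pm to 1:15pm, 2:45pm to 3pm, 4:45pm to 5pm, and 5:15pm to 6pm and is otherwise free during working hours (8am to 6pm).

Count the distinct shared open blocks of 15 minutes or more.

2

Lars free within 08:00–18:00: 08:00–10:30, 13:00–15:15, 15:30–16:15.
Quinn free within 08:00–18:00: 08:00–12:30, 13:15–14:45, 15:00–16:45, 17:00–17:15.
Lars ∩ Dana: 13:00–13:15, 13:30–14:45, 15:00–15:15.
Lars ∩ Dana ∩ Quinn: 13:30–14:45, 15:00–15:15.
Windows ≥ 15 min: 13:30–14:45, 15:00–15:15.
That's 2 windows.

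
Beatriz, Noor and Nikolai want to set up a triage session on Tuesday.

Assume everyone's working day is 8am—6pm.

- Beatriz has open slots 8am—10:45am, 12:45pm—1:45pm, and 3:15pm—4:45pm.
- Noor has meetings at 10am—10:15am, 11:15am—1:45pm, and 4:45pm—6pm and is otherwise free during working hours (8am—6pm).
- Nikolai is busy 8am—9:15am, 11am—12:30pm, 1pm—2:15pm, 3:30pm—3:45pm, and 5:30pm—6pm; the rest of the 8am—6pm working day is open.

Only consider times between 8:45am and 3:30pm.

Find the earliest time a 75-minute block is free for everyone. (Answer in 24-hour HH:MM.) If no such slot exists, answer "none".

Noor free within 08:00–18:00: 08:00–10:00, 10:15–11:15, 13:45–16:45.
Nikolai free within 08:00–18:00: 09:15–11:00, 12:30–13:00, 14:15–15:30, 15:45–17:30.
Beatriz ∩ Noor: 08:00–10:00, 10:15–10:45, 15:15–16:45.
Beatriz ∩ Noor ∩ Nikolai: 09:15–10:00, 10:15–10:45, 15:15–15:30, 15:45–16:45.
Restricted to 08:45–15:30: 09:15–10:00, 10:15–10:45, 15:15–15:30.
Windows ≥ 75 min: (none).

none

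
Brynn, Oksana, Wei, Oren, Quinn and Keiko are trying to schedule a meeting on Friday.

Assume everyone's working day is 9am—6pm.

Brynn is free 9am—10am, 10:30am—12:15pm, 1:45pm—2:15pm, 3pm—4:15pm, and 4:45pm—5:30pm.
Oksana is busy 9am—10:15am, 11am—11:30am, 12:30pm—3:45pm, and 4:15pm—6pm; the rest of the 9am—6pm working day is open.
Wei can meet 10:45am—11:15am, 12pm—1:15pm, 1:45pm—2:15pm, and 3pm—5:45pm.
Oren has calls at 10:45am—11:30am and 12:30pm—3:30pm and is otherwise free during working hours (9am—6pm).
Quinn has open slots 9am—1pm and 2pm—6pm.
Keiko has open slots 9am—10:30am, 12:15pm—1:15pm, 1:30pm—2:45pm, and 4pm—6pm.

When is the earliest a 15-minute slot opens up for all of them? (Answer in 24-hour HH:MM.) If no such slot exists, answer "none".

16:00

Oksana free within 09:00–18:00: 10:15–11:00, 11:30–12:30, 15:45–16:15.
Oren free within 09:00–18:00: 09:00–10:45, 11:30–12:30, 15:30–18:00.
Brynn ∩ Oksana: 10:30–11:00, 11:30–12:15, 15:45–16:15.
Brynn ∩ Oksana ∩ Wei: 10:45–11:00, 12:00–12:15, 15:45–16:15.
Brynn ∩ Oksana ∩ Wei ∩ Oren: 12:00–12:15, 15:45–16:15.
Brynn ∩ Oksana ∩ Wei ∩ Oren ∩ Quinn: 12:00–12:15, 15:45–16:15.
Brynn ∩ Oksana ∩ Wei ∩ Oren ∩ Quinn ∩ Keiko: 16:00–16:15.
Windows ≥ 15 min: 16:00–16:15.
Earliest such window starts at 16:00.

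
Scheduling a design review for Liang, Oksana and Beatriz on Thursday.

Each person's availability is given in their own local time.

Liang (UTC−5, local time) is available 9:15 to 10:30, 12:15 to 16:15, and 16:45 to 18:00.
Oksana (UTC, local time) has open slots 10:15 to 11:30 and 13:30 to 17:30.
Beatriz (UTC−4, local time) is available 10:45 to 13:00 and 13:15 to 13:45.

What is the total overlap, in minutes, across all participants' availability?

60 minutes

Liang → UTC: 14:15–15:30, 17:15–21:15, 21:45–23:00.
Oksana → UTC: 10:15–11:30, 13:30–17:30.
Beatriz → UTC: 14:45–17:00, 17:15–17:45.
Liang ∩ Oksana: 14:15–15:30, 17:15–17:30.
Liang ∩ Oksana ∩ Beatriz: 14:45–15:30, 17:15–17:30.
Total common minutes: 45 + 15 = 60.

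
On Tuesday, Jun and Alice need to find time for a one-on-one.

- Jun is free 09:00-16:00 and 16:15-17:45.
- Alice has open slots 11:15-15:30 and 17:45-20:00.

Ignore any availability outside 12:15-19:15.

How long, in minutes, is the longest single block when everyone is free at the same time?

195 minutes

Jun ∩ Alice: 11:15–15:30.
Restricted to 12:15–19:15: 12:15–15:30.
Single common window of 195 minutes.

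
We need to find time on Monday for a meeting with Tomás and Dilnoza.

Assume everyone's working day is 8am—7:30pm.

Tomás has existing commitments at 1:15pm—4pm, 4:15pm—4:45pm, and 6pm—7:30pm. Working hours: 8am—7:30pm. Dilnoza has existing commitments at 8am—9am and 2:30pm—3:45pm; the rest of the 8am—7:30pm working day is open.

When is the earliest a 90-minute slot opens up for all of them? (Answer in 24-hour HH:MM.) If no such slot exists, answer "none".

09:00

Tomás free within 08:00–19:30: 08:00–13:15, 16:00–16:15, 16:45–18:00.
Dilnoza free within 08:00–19:30: 09:00–14:30, 15:45–19:30.
Tomás ∩ Dilnoza: 09:00–13:15, 16:00–16:15, 16:45–18:00.
Windows ≥ 90 min: 09:00–13:15.
Earliest such window starts at 09:00.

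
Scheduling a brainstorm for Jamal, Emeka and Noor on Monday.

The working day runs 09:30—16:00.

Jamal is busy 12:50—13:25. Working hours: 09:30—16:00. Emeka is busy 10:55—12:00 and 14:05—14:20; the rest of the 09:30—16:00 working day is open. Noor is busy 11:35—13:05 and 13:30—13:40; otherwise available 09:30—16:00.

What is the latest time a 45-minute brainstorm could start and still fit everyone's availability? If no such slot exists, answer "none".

15:15

Jamal free within 09:30–16:00: 09:30–12:50, 13:25–16:00.
Emeka free within 09:30–16:00: 09:30–10:55, 12:00–14:05, 14:20–16:00.
Noor free within 09:30–16:00: 09:30–11:35, 13:05–13:30, 13:40–16:00.
Jamal ∩ Emeka: 09:30–10:55, 12:00–12:50, 13:25–14:05, 14:20–16:00.
Jamal ∩ Emeka ∩ Noor: 09:30–10:55, 13:25–13:30, 13:40–14:05, 14:20–16:00.
Windows ≥ 45 min: 09:30–10:55, 14:20–16:00.
Latest start in the last window 14:20–16:00 is 16:00 − 45 min = 15:15.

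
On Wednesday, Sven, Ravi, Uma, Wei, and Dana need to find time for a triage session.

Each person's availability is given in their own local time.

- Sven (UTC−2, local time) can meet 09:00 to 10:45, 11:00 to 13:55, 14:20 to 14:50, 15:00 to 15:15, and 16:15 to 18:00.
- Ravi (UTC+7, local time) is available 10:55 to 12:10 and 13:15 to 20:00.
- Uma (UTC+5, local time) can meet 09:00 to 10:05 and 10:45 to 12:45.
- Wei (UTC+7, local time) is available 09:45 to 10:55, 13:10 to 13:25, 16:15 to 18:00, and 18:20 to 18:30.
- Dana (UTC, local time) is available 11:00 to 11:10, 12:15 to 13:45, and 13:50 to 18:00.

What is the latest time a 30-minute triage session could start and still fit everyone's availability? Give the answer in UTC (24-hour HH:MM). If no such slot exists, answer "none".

none

Sven → UTC: 11:00–12:45, 13:00–15:55, 16:20–16:50, 17:00–17:15, 18:15–20:00.
Ravi → UTC: 03:55–05:10, 06:15–13:00.
Uma → UTC: 04:00–05:05, 05:45–07:45.
Wei → UTC: 02:45–03:55, 06:10–06:25, 09:15–11:00, 11:20–11:30.
Dana → UTC: 11:00–11:10, 12:15–13:45, 13:50–18:00.
Sven ∩ Ravi: 11:00–12:45.
Sven ∩ Ravi ∩ Uma: (none).
Sven ∩ Ravi ∩ Uma ∩ Wei: (none).
Sven ∩ Ravi ∩ Uma ∩ Wei ∩ Dana: (none).
Windows ≥ 30 min: (none).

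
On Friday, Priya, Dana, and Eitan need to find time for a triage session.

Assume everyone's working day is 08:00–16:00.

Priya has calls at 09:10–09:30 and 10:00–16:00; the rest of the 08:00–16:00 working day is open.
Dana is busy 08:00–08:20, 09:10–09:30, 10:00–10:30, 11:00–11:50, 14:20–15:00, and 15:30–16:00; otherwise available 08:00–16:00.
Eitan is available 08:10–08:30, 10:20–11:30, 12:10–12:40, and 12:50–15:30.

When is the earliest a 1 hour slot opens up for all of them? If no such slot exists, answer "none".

none

Priya free within 08:00–16:00: 08:00–09:10, 09:30–10:00.
Dana free within 08:00–16:00: 08:20–09:10, 09:30–10:00, 10:30–11:00, 11:50–14:20, 15:00–15:30.
Priya ∩ Dana: 08:20–09:10, 09:30–10:00.
Priya ∩ Dana ∩ Eitan: 08:20–08:30.
Windows ≥ 60 min: (none).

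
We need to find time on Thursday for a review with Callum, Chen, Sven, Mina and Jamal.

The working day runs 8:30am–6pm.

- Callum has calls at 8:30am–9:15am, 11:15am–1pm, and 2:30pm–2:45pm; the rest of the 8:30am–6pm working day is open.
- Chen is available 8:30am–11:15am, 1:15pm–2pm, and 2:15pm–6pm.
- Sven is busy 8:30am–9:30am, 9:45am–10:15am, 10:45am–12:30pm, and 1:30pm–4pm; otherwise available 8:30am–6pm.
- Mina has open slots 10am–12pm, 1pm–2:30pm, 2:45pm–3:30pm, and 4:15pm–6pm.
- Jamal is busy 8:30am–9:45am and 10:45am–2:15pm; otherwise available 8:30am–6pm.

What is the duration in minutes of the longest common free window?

Callum free within 08:30–18:00: 09:15–11:15, 13:00–14:30, 14:45–18:00.
Sven free within 08:30–18:00: 09:30–09:45, 10:15–10:45, 12:30–13:30, 16:00–18:00.
Jamal free within 08:30–18:00: 09:45–10:45, 14:15–18:00.
Callum ∩ Chen: 09:15–11:15, 13:15–14:00, 14:15–14:30, 14:45–18:00.
Callum ∩ Chen ∩ Sven: 09:30–09:45, 10:15–10:45, 13:15–13:30, 16:00–18:00.
Callum ∩ Chen ∩ Sven ∩ Mina: 10:15–10:45, 13:15–13:30, 16:15–18:00.
Callum ∩ Chen ∩ Sven ∩ Mina ∩ Jamal: 10:15–10:45, 16:15–18:00.
Common window lengths: 30, 105 min; longest is 105.

105 minutes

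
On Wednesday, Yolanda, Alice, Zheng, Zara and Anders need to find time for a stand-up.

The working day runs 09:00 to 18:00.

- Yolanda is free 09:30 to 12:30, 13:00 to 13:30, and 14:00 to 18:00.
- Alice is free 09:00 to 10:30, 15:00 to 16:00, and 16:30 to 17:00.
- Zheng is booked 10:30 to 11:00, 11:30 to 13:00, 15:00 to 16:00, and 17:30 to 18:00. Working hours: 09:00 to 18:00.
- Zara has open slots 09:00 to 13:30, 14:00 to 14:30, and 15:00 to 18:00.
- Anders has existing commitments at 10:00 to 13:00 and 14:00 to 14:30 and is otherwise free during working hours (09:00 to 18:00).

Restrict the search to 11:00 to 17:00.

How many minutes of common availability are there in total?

Zheng free within 09:00–18:00: 09:00–10:30, 11:00–11:30, 13:00–15:00, 16:00–17:30.
Anders free within 09:00–18:00: 09:00–10:00, 13:00–14:00, 14:30–18:00.
Yolanda ∩ Alice: 09:30–10:30, 15:00–16:00, 16:30–17:00.
Yolanda ∩ Alice ∩ Zheng: 09:30–10:30, 16:30–17:00.
Yolanda ∩ Alice ∩ Zheng ∩ Zara: 09:30–10:30, 16:30–17:00.
Yolanda ∩ Alice ∩ Zheng ∩ Zara ∩ Anders: 09:30–10:00, 16:30–17:00.
Restricted to 11:00–17:00: 16:30–17:00.
Total common minutes: 30.

30 minutes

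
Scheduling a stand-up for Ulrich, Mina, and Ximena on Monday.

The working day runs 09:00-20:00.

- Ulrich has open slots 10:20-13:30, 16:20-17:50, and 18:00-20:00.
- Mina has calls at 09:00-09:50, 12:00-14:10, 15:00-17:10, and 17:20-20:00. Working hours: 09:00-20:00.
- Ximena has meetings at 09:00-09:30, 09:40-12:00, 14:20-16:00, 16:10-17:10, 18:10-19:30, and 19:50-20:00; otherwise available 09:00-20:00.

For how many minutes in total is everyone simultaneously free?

10 minutes

Mina free within 09:00–20:00: 09:50–12:00, 14:10–15:00, 17:10–17:20.
Ximena free within 09:00–20:00: 09:30–09:40, 12:00–14:20, 16:00–16:10, 17:10–18:10, 19:30–19:50.
Ulrich ∩ Mina: 10:20–12:00, 17:10–17:20.
Ulrich ∩ Mina ∩ Ximena: 17:10–17:20.
Total common minutes: 10.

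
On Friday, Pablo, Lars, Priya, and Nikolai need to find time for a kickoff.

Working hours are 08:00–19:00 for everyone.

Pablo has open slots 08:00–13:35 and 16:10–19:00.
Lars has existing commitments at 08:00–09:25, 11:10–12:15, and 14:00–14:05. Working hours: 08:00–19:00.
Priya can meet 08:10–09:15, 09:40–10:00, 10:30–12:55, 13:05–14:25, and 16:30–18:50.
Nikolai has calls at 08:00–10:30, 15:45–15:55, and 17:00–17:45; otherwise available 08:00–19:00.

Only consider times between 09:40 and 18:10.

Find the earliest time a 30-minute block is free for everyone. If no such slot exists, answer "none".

10:30

Lars free within 08:00–19:00: 09:25–11:10, 12:15–14:00, 14:05–19:00.
Nikolai free within 08:00–19:00: 10:30–15:45, 15:55–17:00, 17:45–19:00.
Pablo ∩ Lars: 09:25–11:10, 12:15–13:35, 16:10–19:00.
Pablo ∩ Lars ∩ Priya: 09:40–10:00, 10:30–11:10, 12:15–12:55, 13:05–13:35, 16:30–18:50.
Pablo ∩ Lars ∩ Priya ∩ Nikolai: 10:30–11:10, 12:15–12:55, 13:05–13:35, 16:30–17:00, 17:45–18:50.
Restricted to 09:40–18:10: 10:30–11:10, 12:15–12:55, 13:05–13:35, 16:30–17:00, 17:45–18:10.
Windows ≥ 30 min: 10:30–11:10, 12:15–12:55, 13:05–13:35, 16:30–17:00.
Earliest such window starts at 10:30.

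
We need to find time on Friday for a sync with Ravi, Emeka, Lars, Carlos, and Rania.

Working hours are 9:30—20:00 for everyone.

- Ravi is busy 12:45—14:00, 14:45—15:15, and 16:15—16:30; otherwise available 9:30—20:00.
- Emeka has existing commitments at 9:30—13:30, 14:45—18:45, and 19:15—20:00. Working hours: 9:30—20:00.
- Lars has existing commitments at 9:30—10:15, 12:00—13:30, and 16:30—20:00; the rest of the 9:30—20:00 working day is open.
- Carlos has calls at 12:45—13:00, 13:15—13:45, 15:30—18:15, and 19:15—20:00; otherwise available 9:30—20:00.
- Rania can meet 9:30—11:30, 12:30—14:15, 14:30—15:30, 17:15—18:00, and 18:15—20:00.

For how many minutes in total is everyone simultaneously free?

Ravi free within 09:30–20:00: 09:30–12:45, 14:00–14:45, 15:15–16:15, 16:30–20:00.
Emeka free within 09:30–20:00: 13:30–14:45, 18:45–19:15.
Lars free within 09:30–20:00: 10:15–12:00, 13:30–16:30.
Carlos free within 09:30–20:00: 09:30–12:45, 13:00–13:15, 13:45–15:30, 18:15–19:15.
Ravi ∩ Emeka: 14:00–14:45, 18:45–19:15.
Ravi ∩ Emeka ∩ Lars: 14:00–14:45.
Ravi ∩ Emeka ∩ Lars ∩ Carlos: 14:00–14:45.
Ravi ∩ Emeka ∩ Lars ∩ Carlos ∩ Rania: 14:00–14:15, 14:30–14:45.
Total common minutes: 15 + 15 = 30.

30 minutes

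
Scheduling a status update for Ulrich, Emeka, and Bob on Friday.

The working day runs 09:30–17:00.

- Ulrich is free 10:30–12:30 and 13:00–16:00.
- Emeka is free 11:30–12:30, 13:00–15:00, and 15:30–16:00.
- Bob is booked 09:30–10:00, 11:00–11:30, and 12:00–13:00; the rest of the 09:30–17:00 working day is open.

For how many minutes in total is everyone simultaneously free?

Bob free within 09:30–17:00: 10:00–11:00, 11:30–12:00, 13:00–17:00.
Ulrich ∩ Emeka: 11:30–12:30, 13:00–15:00, 15:30–16:00.
Ulrich ∩ Emeka ∩ Bob: 11:30–12:00, 13:00–15:00, 15:30–16:00.
Total common minutes: 30 + 120 + 30 = 180.

180 minutes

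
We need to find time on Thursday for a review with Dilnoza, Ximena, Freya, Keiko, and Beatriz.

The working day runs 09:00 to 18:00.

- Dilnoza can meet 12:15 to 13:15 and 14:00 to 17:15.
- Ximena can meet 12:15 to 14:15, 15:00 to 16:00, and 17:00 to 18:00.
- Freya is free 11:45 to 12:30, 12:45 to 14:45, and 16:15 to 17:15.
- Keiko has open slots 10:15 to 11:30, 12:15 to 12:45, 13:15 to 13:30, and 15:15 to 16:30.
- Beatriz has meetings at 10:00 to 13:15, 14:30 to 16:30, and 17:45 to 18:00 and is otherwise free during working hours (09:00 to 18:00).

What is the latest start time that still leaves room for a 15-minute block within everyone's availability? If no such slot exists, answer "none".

none

Beatriz free within 09:00–18:00: 09:00–10:00, 13:15–14:30, 16:30–17:45.
Dilnoza ∩ Ximena: 12:15–13:15, 14:00–14:15, 15:00–16:00, 17:00–17:15.
Dilnoza ∩ Ximena ∩ Freya: 12:15–12:30, 12:45–13:15, 14:00–14:15, 17:00–17:15.
Dilnoza ∩ Ximena ∩ Freya ∩ Keiko: 12:15–12:30.
Dilnoza ∩ Ximena ∩ Freya ∩ Keiko ∩ Beatriz: (none).
Windows ≥ 15 min: (none).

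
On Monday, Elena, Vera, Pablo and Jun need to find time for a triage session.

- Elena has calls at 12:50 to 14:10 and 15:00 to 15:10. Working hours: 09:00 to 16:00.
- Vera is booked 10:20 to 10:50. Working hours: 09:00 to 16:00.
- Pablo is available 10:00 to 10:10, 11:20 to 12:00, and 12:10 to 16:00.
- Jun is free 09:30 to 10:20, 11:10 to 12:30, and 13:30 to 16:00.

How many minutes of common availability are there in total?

Elena free within 09:00–16:00: 09:00–12:50, 14:10–15:00, 15:10–16:00.
Vera free within 09:00–16:00: 09:00–10:20, 10:50–16:00.
Elena ∩ Vera: 09:00–10:20, 10:50–12:50, 14:10–15:00, 15:10–16:00.
Elena ∩ Vera ∩ Pablo: 10:00–10:10, 11:20–12:00, 12:10–12:50, 14:10–15:00, 15:10–16:00.
Elena ∩ Vera ∩ Pablo ∩ Jun: 10:00–10:10, 11:20–12:00, 12:10–12:30, 14:10–15:00, 15:10–16:00.
Total common minutes: 10 + 40 + 20 + 50 + 50 = 170.

170 minutes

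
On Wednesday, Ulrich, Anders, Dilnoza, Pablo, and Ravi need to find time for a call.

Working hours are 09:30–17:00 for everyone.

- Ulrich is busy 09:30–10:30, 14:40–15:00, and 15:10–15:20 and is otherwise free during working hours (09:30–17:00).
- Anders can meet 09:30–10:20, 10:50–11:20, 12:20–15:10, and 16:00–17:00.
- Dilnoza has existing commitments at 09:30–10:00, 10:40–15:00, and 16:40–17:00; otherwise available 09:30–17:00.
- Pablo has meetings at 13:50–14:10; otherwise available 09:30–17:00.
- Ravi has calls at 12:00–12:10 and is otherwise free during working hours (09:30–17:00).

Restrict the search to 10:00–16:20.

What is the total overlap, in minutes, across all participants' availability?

30 minutes

Ulrich free within 09:30–17:00: 10:30–14:40, 15:00–15:10, 15:20–17:00.
Dilnoza free within 09:30–17:00: 10:00–10:40, 15:00–16:40.
Pablo free within 09:30–17:00: 09:30–13:50, 14:10–17:00.
Ravi free within 09:30–17:00: 09:30–12:00, 12:10–17:00.
Ulrich ∩ Anders: 10:50–11:20, 12:20–14:40, 15:00–15:10, 16:00–17:00.
Ulrich ∩ Anders ∩ Dilnoza: 15:00–15:10, 16:00–16:40.
Ulrich ∩ Anders ∩ Dilnoza ∩ Pablo: 15:00–15:10, 16:00–16:40.
Ulrich ∩ Anders ∩ Dilnoza ∩ Pablo ∩ Ravi: 15:00–15:10, 16:00–16:40.
Restricted to 10:00–16:20: 15:00–15:10, 16:00–16:20.
Total common minutes: 10 + 20 = 30.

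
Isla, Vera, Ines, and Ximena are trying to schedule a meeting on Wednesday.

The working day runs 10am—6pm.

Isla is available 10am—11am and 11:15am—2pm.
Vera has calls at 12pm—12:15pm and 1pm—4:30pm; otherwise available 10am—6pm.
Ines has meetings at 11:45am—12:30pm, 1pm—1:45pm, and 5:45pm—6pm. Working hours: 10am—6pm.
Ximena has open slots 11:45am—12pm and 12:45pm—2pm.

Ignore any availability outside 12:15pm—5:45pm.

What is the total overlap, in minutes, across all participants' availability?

Vera free within 10:00–18:00: 10:00–12:00, 12:15–13:00, 16:30–18:00.
Ines free within 10:00–18:00: 10:00–11:45, 12:30–13:00, 13:45–17:45.
Isla ∩ Vera: 10:00–11:00, 11:15–12:00, 12:15–13:00.
Isla ∩ Vera ∩ Ines: 10:00–11:00, 11:15–11:45, 12:30–13:00.
Isla ∩ Vera ∩ Ines ∩ Ximena: 12:45–13:00.
Restricted to 12:15–17:45: 12:45–13:00.
Total common minutes: 15.

15 minutes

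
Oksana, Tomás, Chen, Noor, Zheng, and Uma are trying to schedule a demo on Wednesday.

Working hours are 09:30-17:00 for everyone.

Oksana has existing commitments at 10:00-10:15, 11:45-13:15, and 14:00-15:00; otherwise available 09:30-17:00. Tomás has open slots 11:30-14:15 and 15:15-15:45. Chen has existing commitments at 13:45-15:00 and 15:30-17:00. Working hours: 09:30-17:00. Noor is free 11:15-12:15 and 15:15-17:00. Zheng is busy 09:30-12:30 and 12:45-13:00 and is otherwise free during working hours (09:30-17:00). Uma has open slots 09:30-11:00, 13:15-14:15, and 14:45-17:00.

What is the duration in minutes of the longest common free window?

Oksana free within 09:30–17:00: 09:30–10:00, 10:15–11:45, 13:15–14:00, 15:00–17:00.
Chen free within 09:30–17:00: 09:30–13:45, 15:00–15:30.
Zheng free within 09:30–17:00: 12:30–12:45, 13:00–17:00.
Oksana ∩ Tomás: 11:30–11:45, 13:15–14:00, 15:15–15:45.
Oksana ∩ Tomás ∩ Chen: 11:30–11:45, 13:15–13:45, 15:15–15:30.
Oksana ∩ Tomás ∩ Chen ∩ Noor: 11:30–11:45, 15:15–15:30.
Oksana ∩ Tomás ∩ Chen ∩ Noor ∩ Zheng: 15:15–15:30.
Oksana ∩ Tomás ∩ Chen ∩ Noor ∩ Zheng ∩ Uma: 15:15–15:30.
Single common window of 15 minutes.

15 minutes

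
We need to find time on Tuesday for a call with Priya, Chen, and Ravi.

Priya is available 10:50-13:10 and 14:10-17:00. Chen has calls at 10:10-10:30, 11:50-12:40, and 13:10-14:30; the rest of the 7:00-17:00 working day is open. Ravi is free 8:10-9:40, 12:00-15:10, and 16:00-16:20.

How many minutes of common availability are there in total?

90 minutes

Chen free within 07:00–17:00: 07:00–10:10, 10:30–11:50, 12:40–13:10, 14:30–17:00.
Priya ∩ Chen: 10:50–11:50, 12:40–13:10, 14:30–17:00.
Priya ∩ Chen ∩ Ravi: 12:40–13:10, 14:30–15:10, 16:00–16:20.
Total common minutes: 30 + 40 + 20 = 90.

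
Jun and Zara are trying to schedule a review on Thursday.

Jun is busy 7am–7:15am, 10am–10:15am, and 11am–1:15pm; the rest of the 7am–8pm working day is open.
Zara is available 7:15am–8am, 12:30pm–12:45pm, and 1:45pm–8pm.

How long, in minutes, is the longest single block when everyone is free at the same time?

375 minutes

Jun free within 07:00–20:00: 07:15–10:00, 10:15–11:00, 13:15–20:00.
Jun ∩ Zara: 07:15–08:00, 13:45–20:00.
Common window lengths: 45, 375 min; longest is 375.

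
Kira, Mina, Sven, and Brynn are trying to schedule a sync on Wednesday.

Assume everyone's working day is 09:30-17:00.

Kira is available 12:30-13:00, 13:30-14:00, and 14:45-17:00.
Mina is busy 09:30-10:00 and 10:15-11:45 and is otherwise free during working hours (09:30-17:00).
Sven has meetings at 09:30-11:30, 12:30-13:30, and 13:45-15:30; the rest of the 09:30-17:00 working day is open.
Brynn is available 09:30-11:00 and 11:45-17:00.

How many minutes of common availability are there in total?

Mina free within 09:30–17:00: 10:00–10:15, 11:45–17:00.
Sven free within 09:30–17:00: 11:30–12:30, 13:30–13:45, 15:30–17:00.
Kira ∩ Mina: 12:30–13:00, 13:30–14:00, 14:45–17:00.
Kira ∩ Mina ∩ Sven: 13:30–13:45, 15:30–17:00.
Kira ∩ Mina ∩ Sven ∩ Brynn: 13:30–13:45, 15:30–17:00.
Total common minutes: 15 + 90 = 105.

105 minutes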